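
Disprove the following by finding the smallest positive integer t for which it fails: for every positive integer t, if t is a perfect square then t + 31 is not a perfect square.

t = 225

A counterexample is any positive integer t such that t is a perfect square but t + 31 is a perfect square; we check each in order.
For t = 1, 4, 9, 16, …, 144, 169, 196 the conclusion holds.
t = 225: 225 = 15² and 225 + 31 = 256 = 16².
So t = 225 is the smallest counterexample.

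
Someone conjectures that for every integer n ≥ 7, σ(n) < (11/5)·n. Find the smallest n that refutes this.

A counterexample is any integer n ≥ 7 such that the claim fails; we check each in order.
The first 5 eligible values, up to n = 11, all satisfy the conclusion.
n = 12: σ(12) = 28; 28 ≥ 132/5.
Hence n = 12 is a counterexample.

n = 12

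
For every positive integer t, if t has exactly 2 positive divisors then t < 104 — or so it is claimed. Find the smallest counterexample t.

t = 107

A counterexample is any positive integer t such that t has exactly 2 positive divisors but the claim fails; we check each in order.
For t = 2, 3, 5, 7, …, 97, 101, 103 the conclusion holds.
t = 107: τ(107) = 2; 107 ≥ 104.
Hence t = 107 is a counterexample.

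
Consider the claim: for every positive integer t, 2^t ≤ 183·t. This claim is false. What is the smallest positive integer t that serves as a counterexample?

Check each positive integer t in order until 2^t > 183·t.
The first 10 eligible values, up to t = 10, all satisfy the conclusion.
t = 11: 2^t = 2048 and 183·t = 2013, so 2048 > 2013.

t = 11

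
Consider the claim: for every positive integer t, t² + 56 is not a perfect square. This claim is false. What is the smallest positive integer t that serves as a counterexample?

We need the least positive integer t for which t² + 56 is a perfect square.
For t = 1, 2, 3, 4 the conclusion holds.
t = 5: 5² + 56 = 81 = 9², a perfect square.

t = 5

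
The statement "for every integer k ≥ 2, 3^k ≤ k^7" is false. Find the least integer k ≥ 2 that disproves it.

k = 19

Check each integer k ≥ 2 in order until 3^k > k^7.
The first 17 eligible values, up to k = 18, all satisfy the conclusion.
k = 19: 3^k = 1162261467 and k^7 = 893871739, so 1162261467 > 893871739.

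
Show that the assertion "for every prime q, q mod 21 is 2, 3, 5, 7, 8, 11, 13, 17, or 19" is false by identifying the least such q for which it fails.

q = 31

For q = 2, 3, 5, 7, 11, 13, 17, 19, 23, 29 the conclusion holds.
q = 31: 31 mod 21 = 10 — not in {2, 3, 5, 7, 8, 11, 13, 17, 19}.
So q = 31 is the smallest counterexample.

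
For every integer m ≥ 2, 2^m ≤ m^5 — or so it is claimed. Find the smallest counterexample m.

For m = 2, 3, 4, 5, …, 20, 21, 22 the conclusion holds.
m = 23: 2^m = 8388608 and m^5 = 6436343, so 8388608 > 6436343.
Thus m = 23 disproves the claim, and no smaller m works.

m = 23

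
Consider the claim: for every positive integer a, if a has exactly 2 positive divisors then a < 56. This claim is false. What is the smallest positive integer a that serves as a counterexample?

a = 59

Check each positive integer a in order until a has exactly 2 positive divisors but the claim fails.
For a = 2, 3, 5, 7, …, 43, 47, 53 the conclusion holds.
a = 59: τ(59) = 2; 59 ≥ 56.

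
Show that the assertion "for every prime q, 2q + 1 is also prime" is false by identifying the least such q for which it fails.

q = 7

A counterexample is any prime q such that 2q + 1 is not prime; we check each in order.
q = 2: 2q + 1 = 5, prime.
q = 3: 2q + 1 = 7, prime.
q = 5: 2q + 1 = 11, prime.
q = 7: 2q + 1 = 15 = 3 × 5, not prime.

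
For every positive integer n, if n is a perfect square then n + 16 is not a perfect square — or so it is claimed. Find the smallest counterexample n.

n = 1: 1 + 16 = 17, not a perfect square.
n = 4: 4 + 16 = 20, not a perfect square.
n = 9: 9 = 3² and 9 + 16 = 25 = 5².
Thus n = 9 disproves the claim, and no smaller n works.

n = 9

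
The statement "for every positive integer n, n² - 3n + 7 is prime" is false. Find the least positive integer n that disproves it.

n = 6

A counterexample is any positive integer n such that n² - 3n + 7 is not prime; we check each in order.
The first 5 eligible values, up to n = 5, all satisfy the conclusion.
n = 6: n² - 3n + 7 = 25 = 5 × 5, composite.
Thus n = 6 disproves the claim, and no smaller n works.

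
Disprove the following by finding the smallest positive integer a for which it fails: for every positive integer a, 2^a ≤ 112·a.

A counterexample is any positive integer a such that 2^a > 112·a; we check each in order.
The first 10 eligible values, up to a = 10, all satisfy the conclusion.
a = 11: 2^a = 2048 and 112·a = 1232, so 2048 > 1232.

a = 11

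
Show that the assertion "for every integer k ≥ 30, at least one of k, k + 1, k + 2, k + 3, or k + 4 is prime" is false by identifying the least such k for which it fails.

k = 32

For k = 30, 31 the conclusion holds.
k = 32: 32 = 2 × 16; 33 = 3 × 11; 34 = 2 × 17; 35 = 5 × 7; 36 = 2 × 18 — all composite.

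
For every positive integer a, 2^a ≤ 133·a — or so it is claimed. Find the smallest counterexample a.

For a = 1, 2, 3, 4, 5, 6, 7, 8, 9, 10 the conclusion holds.
a = 11: 2^a = 2048 and 133·a = 1463, so 2048 > 1463.
Hence a = 11 is a counterexample.

a = 11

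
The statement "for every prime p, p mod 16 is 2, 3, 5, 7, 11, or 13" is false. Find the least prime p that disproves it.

A counterexample is any prime p such that the claim fails; we check each in order.
For p = 2, 3, 5, 7, 11, 13 the conclusion holds.
p = 17: 17 mod 16 = 1 — not in {2, 3, 5, 7, 11, 13}.

p = 17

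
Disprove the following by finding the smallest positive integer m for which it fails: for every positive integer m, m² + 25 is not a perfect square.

Check each positive integer m in order until m² + 25 is a perfect square.
The first 11 eligible values, up to m = 11, all satisfy the conclusion.
m = 12: 12² + 25 = 169 = 13², a perfect square.
Hence m = 12 is a counterexample.

m = 12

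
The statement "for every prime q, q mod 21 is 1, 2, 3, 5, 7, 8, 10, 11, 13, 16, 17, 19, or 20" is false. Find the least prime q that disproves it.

We need the least prime q for which the claim fails.
For q = 2, 3, 5, 7, …, 53, 59, 61 the conclusion holds.
q = 67: 67 mod 21 = 4 — not in {1, 2, 3, 5, 7, 8, 10, 11, 13, 16, 17, 19, 20}.
Thus q = 67 disproves the claim, and no smaller q works.

q = 67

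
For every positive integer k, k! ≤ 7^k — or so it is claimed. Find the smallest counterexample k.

A counterexample is any positive integer k such that k! > 7^k; we check each in order.
For k = 1, 2, 3, 4, …, 14, 15, 16 the conclusion holds.
k = 17: k! = 355687428096000 and 7^k = 232630513987207, so 355687428096000 > 232630513987207.

k = 17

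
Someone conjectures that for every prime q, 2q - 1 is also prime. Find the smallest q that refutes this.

q = 5

q = 2: 2q - 1 = 3, prime.
q = 3: 2q - 1 = 5, prime.
q = 5: 2q - 1 = 9 = 3 × 3, not prime.
Hence q = 5 is a counterexample.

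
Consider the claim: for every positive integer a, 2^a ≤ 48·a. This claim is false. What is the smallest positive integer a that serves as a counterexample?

We need the least positive integer a for which 2^a > 48·a.
a = 1: 2^a = 2 and 48·a = 48, so 2 ≤ 48.
a = 2: 2^a = 4 and 48·a = 96, so 4 ≤ 96.
a = 3: 2^a = 8 and 48·a = 144, so 8 ≤ 144.
a = 4: 2^a = 16 and 48·a = 192, so 16 ≤ 192.
a = 5: 2^a = 32 and 48·a = 240, so 32 ≤ 240.
a = 6: 2^a = 64 and 48·a = 288, so 64 ≤ 288.
a = 7: 2^a = 128 and 48·a = 336, so 128 ≤ 336.
a = 8: 2^a = 256 and 48·a = 384, so 256 ≤ 384.
a = 9: 2^a = 512 and 48·a = 432, so 512 > 432.
Thus a = 9 disproves the claim, and no smaller a works.

a = 9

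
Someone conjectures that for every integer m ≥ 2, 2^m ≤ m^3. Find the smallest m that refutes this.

m = 10

Check each integer m ≥ 2 in order until 2^m > m^3.
m = 2: 2^m = 4 and m^3 = 8, so 4 ≤ 8.
m = 3: 2^m = 8 and m^3 = 27, so 8 ≤ 27.
m = 4: 2^m = 16 and m^3 = 64, so 16 ≤ 64.
m = 5: 2^m = 32 and m^3 = 125, so 32 ≤ 125.
m = 6: 2^m = 64 and m^3 = 216, so 64 ≤ 216.
m = 7: 2^m = 128 and m^3 = 343, so 128 ≤ 343.
m = 8: 2^m = 256 and m^3 = 512, so 256 ≤ 512.
m = 9: 2^m = 512 and m^3 = 729, so 512 ≤ 729.
m = 10: 2^m = 1024 and m^3 = 1000, so 1024 > 1000.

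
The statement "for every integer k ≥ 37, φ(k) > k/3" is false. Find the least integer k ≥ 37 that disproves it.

A counterexample is any integer k ≥ 37 such that the claim fails; we check each in order.
For k = 37, 38, 39, 40, 41 the conclusion holds.
k = 42: φ(42) = 12 and 42/3 = 14, so φ(42) ≤ 42/3.

k = 42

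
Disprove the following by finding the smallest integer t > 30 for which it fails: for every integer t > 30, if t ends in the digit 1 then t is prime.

We need the least integer t > 30 for which t ends in the digit 1 but t is not prime.
t = 31: 31 ends in 1 and is prime.
t = 41: 41 ends in 1 and is prime.
t = 51: 51 ends in 1; 51 = 3 × 17, composite.
Hence t = 51 is a counterexample.

t = 51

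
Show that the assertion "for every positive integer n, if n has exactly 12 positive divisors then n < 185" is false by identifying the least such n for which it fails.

We need the least positive integer n for which n has exactly 12 positive divisors but the claim fails.
For n = 60, 72, 84, 90, …, 150, 156, 160 the conclusion holds.
n = 198: τ(198) = 12; 198 ≥ 185.
Hence n = 198 is a counterexample.

n = 198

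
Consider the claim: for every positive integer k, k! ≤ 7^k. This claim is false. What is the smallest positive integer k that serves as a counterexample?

Check each positive integer k in order until k! > 7^k.
For k = 1, 2, 3, 4, …, 14, 15, 16 the conclusion holds.
k = 17: k! = 355687428096000 and 7^k = 232630513987207, so 355687428096000 > 232630513987207.

k = 17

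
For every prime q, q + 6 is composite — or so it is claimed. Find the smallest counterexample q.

q = 5

Check each prime q in order until q + 6 is prime.
q = 2: q + 6 = 8 = 2 × 4, composite.
q = 3: q + 6 = 9 = 3 × 3, composite.
q = 5: q + 6 = 11, prime — not composite.
Thus q = 5 disproves the claim, and no smaller q works.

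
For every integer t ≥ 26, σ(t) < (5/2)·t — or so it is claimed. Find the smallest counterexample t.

We need the least integer t ≥ 26 for which the claim fails.
The first 10 eligible values, up to t = 35, all satisfy the conclusion.
t = 36: σ(36) = 91; 91 ≥ 90.
So t = 36 is the smallest counterexample.

t = 36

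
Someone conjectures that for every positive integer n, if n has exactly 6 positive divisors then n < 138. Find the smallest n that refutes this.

We need the least positive integer n for which n has exactly 6 positive divisors but the claim fails.
The first 19 eligible values, up to n = 124, all satisfy the conclusion.
n = 147: τ(147) = 6; 147 ≥ 138.
Thus n = 147 disproves the claim, and no smaller n works.

n = 147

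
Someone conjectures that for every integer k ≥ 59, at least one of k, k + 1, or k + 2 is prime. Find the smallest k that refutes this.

Check each integer k ≥ 59 in order until k, k + 1, k + 2 are all composite.
k = 59: 59 is prime.
k = 60: 61 is prime.
k = 61: 61 is prime.
k = 62: 62 = 2 × 31; 63 = 3 × 21; 64 = 2 × 32 — all composite.

k = 62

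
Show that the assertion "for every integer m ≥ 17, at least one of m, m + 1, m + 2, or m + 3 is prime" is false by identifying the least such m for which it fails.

For m = 17, 18, 19, 20, 21, 22, 23 the conclusion holds.
m = 24: 24 = 2 × 12; 25 = 5 × 5; 26 = 2 × 13; 27 = 3 × 9 — all composite.

m = 24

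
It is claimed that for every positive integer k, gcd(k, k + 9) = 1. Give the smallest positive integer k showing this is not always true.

k = 3

We need the least positive integer k for which gcd(k, k + 9) > 1.
k = 1: gcd(1, 10) = 1.
k = 2: gcd(2, 11) = 1.
k = 3: gcd(3, 12) = 3.
So k = 3 is the smallest counterexample.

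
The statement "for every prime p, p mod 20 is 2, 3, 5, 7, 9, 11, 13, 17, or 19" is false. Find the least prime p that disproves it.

A counterexample is any prime p such that the claim fails; we check each in order.
The first 12 eligible values, up to p = 37, all satisfy the conclusion.
p = 41: 41 mod 20 = 1 — not in {2, 3, 5, 7, 9, 11, 13, 17, 19}.
Thus p = 41 disproves the claim, and no smaller p works.

p = 41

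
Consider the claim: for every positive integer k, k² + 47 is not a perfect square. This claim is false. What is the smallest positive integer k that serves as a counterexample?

k = 23

We need the least positive integer k for which k² + 47 is a perfect square.
The first 22 eligible values, up to k = 22, all satisfy the conclusion.
k = 23: 23² + 47 = 576 = 24², a perfect square.
Hence k = 23 is a counterexample.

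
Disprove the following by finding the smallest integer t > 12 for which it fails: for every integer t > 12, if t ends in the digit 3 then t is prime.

t = 33

t = 13: 13 ends in 3 and is prime.
t = 23: 23 ends in 3 and is prime.
t = 33: 33 ends in 3; 33 = 3 × 11, composite.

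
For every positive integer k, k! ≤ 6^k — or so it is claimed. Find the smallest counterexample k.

We need the least positive integer k for which k! > 6^k.
For k = 1, 2, 3, 4, …, 11, 12, 13 the conclusion holds.
k = 14: k! = 87178291200 and 6^k = 78364164096, so 87178291200 > 78364164096.

k = 14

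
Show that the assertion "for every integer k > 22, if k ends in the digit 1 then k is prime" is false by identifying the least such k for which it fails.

We need the least integer k > 22 for which k ends in the digit 1 but k is not prime.
k = 31: 31 ends in 1 and is prime.
k = 41: 41 ends in 1 and is prime.
k = 51: 51 ends in 1; 51 = 3 × 17, composite.
Hence k = 51 is a counterexample.

k = 51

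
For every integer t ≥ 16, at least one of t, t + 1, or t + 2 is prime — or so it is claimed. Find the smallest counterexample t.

A counterexample is any integer t ≥ 16 such that t, t + 1, t + 2 are all composite; we check each in order.
t = 16: 17 is prime.
t = 17: 17 is prime.
t = 18: 19 is prime.
t = 19: 19 is prime.
t = 20: 20 = 2 × 10; 21 = 3 × 7; 22 = 2 × 11 — all composite.

t = 20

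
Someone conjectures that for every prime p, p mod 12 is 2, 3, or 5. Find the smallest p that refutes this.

A counterexample is any prime p such that the claim fails; we check each in order.
p = 2: 2 mod 12 = 2.
p = 3: 3 mod 12 = 3.
p = 5: 5 mod 12 = 5.
p = 7: 7 mod 12 = 7 — not in {2, 3, 5}.

p = 7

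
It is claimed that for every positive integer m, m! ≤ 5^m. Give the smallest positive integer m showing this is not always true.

m = 12

For m = 1, 2, 3, 4, …, 9, 10, 11 the conclusion holds.
m = 12: m! = 479001600 and 5^m = 244140625, so 479001600 > 244140625.
Hence m = 12 is a counterexample.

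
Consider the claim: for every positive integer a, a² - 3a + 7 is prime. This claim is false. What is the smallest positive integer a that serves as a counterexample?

For a = 1, 2, 3, 4, 5 the conclusion holds.
a = 6: a² - 3a + 7 = 25 = 5 × 5, composite.

a = 6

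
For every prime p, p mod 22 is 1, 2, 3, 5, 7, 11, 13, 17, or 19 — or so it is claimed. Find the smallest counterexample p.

p = 31

For p = 2, 3, 5, 7, 11, 13, 17, 19, 23, 29 the conclusion holds.
p = 31: 31 mod 22 = 9 — not in {1, 2, 3, 5, 7, 11, 13, 17, 19}.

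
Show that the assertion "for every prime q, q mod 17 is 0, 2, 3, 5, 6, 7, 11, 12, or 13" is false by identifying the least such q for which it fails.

q = 31

A counterexample is any prime q such that the claim fails; we check each in order.
For q = 2, 3, 5, 7, 11, 13, 17, 19, 23, 29 the conclusion holds.
q = 31: 31 mod 17 = 14 — not in {0, 2, 3, 5, 6, 7, 11, 12, 13}.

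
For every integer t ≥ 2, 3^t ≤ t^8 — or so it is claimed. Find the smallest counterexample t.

t = 23

For t = 2, 3, 4, 5, …, 20, 21, 22 the conclusion holds.
t = 23: 3^t = 94143178827 and t^8 = 78310985281, so 94143178827 > 78310985281.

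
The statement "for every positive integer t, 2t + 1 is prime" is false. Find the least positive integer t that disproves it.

Check each positive integer t in order until 2t + 1 is not prime.
t = 1: 2t + 1 = 3, prime.
t = 2: 2t + 1 = 5, prime.
t = 3: 2t + 1 = 7, prime.
t = 4: 2t + 1 = 9 = 3 × 3, composite.
Thus t = 4 disproves the claim, and no smaller t works.

t = 4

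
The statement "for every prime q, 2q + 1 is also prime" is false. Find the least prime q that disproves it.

q = 7

Check each prime q in order until 2q + 1 is not prime.
q = 2: 2q + 1 = 5, prime.
q = 3: 2q + 1 = 7, prime.
q = 5: 2q + 1 = 11, prime.
q = 7: 2q + 1 = 15 = 3 × 5, not prime.
Thus q = 7 disproves the claim, and no smaller q works.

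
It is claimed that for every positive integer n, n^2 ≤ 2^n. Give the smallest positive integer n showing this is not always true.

n = 3

A counterexample is any positive integer n such that n^2 > 2^n; we check each in order.
n = 1: n^2 = 1 and 2^n = 2, so 1 ≤ 2.
n = 2: n^2 = 4 and 2^n = 4, so 4 ≤ 4.
n = 3: n^2 = 9 and 2^n = 8, so 9 > 8.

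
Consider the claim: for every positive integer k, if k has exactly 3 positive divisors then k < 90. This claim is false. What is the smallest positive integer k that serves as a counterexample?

A counterexample is any positive integer k such that k has exactly 3 positive divisors but the claim fails; we check each in order.
k = 4: τ(4) = 3; 4 < 90.
k = 9: τ(9) = 3; 9 < 90.
k = 25: τ(25) = 3; 25 < 90.
k = 49: τ(49) = 3; 49 < 90.
k = 121: τ(121) = 3; 121 ≥ 90.

k = 121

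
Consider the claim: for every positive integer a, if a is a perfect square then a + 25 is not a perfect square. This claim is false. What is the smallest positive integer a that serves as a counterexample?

a = 144

A counterexample is any positive integer a such that a is a perfect square but a + 25 is a perfect square; we check each in order.
For a = 1, 4, 9, 16, …, 81, 100, 121 the conclusion holds.
a = 144: 144 = 12² and 144 + 25 = 169 = 13².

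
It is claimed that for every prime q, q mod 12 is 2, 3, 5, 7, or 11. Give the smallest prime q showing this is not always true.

We need the least prime q for which the claim fails.
q = 2: 2 mod 12 = 2.
q = 3: 3 mod 12 = 3.
q = 5: 5 mod 12 = 5.
q = 7: 7 mod 12 = 7.
q = 11: 11 mod 12 = 11.
q = 13: 13 mod 12 = 1 — not in {2, 3, 5, 7, 11}.

q = 13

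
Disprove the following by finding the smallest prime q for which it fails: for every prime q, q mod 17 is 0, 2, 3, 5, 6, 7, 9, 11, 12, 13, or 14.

q = 59

We need the least prime q for which the claim fails.
For q = 2, 3, 5, 7, …, 43, 47, 53 the conclusion holds.
q = 59: 59 mod 17 = 8 — not in {0, 2, 3, 5, 6, 7, 9, 11, 12, 13, 14}.
Thus q = 59 disproves the claim, and no smaller q works.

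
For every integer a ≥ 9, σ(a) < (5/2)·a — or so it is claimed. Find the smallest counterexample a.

A counterexample is any integer a ≥ 9 such that the claim fails; we check each in order.
The first 15 eligible values, up to a = 23, all satisfy the conclusion.
a = 24: σ(24) = 60; 60 ≥ 60.
Thus a = 24 disproves the claim, and no smaller a works.

a = 24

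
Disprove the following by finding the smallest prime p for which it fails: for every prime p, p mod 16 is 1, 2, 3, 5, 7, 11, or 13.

The first 10 eligible values, up to p = 29, all satisfy the conclusion.
p = 31: 31 mod 16 = 15 — not in {1, 2, 3, 5, 7, 11, 13}.
So p = 31 is the smallest counterexample.

p = 31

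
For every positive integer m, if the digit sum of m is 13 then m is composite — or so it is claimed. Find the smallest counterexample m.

A counterexample is any positive integer m such that the digit sum of m is 13 but m is prime; we check each in order.
m = 49: digit sum 13; 49 is composite.
m = 58: digit sum 13; 58 is composite.
m = 67: digit sum 13; 67 is prime, not composite.
So m = 67 is the smallest counterexample.

m = 67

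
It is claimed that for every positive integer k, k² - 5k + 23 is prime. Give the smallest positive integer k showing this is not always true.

k = 19

A counterexample is any positive integer k such that k² - 5k + 23 is not prime; we check each in order.
For k = 1, 2, 3, 4, …, 16, 17, 18 the conclusion holds.
k = 19: k² - 5k + 23 = 289 = 17 × 17, composite.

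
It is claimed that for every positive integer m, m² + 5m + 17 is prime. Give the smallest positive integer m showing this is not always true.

The first 7 eligible values, up to m = 7, all satisfy the conclusion.
m = 8: m² + 5m + 17 = 121 = 11 × 11, composite.
Thus m = 8 disproves the claim, and no smaller m works.

m = 8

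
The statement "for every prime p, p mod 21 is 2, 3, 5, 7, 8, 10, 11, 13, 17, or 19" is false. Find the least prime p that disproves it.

A counterexample is any prime p such that the claim fails; we check each in order.
For p = 2, 3, 5, 7, …, 23, 29, 31 the conclusion holds.
p = 37: 37 mod 21 = 16 — not in {2, 3, 5, 7, 8, 10, 11, 13, 17, 19}.

p = 37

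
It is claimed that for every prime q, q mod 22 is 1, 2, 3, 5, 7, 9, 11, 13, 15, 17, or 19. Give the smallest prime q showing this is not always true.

We need the least prime q for which the claim fails.
For q = 2, 3, 5, 7, …, 31, 37, 41 the conclusion holds.
q = 43: 43 mod 22 = 21 — not in {1, 2, 3, 5, 7, 9, 11, 13, 15, 17, 19}.

q = 43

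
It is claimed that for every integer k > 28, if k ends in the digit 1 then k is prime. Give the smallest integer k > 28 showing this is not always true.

For k = 31, 41 the conclusion holds.
k = 51: 51 ends in 1; 51 = 3 × 17, composite.
Hence k = 51 is a counterexample.

k = 51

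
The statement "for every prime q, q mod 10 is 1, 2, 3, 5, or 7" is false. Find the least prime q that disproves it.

q = 19

q = 2: 2 mod 10 = 2.
q = 3: 3 mod 10 = 3.
q = 5: 5 mod 10 = 5.
q = 7: 7 mod 10 = 7.
q = 11: 11 mod 10 = 1.
q = 13: 13 mod 10 = 3.
q = 17: 17 mod 10 = 7.
q = 19: 19 mod 10 = 9 — not in {1, 2, 3, 5, 7}.
Hence q = 19 is a counterexample.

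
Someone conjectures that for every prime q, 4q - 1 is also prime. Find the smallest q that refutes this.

Check each prime q in order until 4q - 1 is not prime.
q = 2: 4q - 1 = 7, prime.
q = 3: 4q - 1 = 11, prime.
q = 5: 4q - 1 = 19, prime.
q = 7: 4q - 1 = 27 = 3 × 9, not prime.

q = 7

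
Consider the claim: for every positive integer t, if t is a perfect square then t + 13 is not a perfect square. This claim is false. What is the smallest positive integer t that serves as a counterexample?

t = 36

Check each positive integer t in order until t is a perfect square but t + 13 is a perfect square.
The first 5 eligible values, up to t = 25, all satisfy the conclusion.
t = 36: 36 = 6² and 36 + 13 = 49 = 7².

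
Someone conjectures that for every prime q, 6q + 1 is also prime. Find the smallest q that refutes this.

We need the least prime q for which 6q + 1 is not prime.
For q = 2, 3, 5, 7, 11, 13, 17 the conclusion holds.
q = 19: 6q + 1 = 115 = 5 × 23, not prime.

q = 19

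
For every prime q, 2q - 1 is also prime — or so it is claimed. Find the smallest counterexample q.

Check each prime q in order until 2q - 1 is not prime.
q = 2: 2q - 1 = 3, prime.
q = 3: 2q - 1 = 5, prime.
q = 5: 2q - 1 = 9 = 3 × 3, not prime.
Hence q = 5 is a counterexample.

q = 5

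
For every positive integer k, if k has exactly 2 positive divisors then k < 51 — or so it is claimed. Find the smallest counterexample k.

For k = 2, 3, 5, 7, …, 41, 43, 47 the conclusion holds.
k = 53: τ(53) = 2; 53 ≥ 51.
So k = 53 is the smallest counterexample.

k = 53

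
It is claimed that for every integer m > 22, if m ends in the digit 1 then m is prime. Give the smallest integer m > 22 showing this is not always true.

A counterexample is any integer m > 22 such that m ends in the digit 1 but m is not prime; we check each in order.
For m = 31, 41 the conclusion holds.
m = 51: 51 ends in 1; 51 = 3 × 17, composite.

m = 51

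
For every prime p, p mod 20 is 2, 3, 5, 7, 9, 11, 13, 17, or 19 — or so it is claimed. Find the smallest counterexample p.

p = 41

A counterexample is any prime p such that the claim fails; we check each in order.
For p = 2, 3, 5, 7, …, 29, 31, 37 the conclusion holds.
p = 41: 41 mod 20 = 1 — not in {2, 3, 5, 7, 9, 11, 13, 17, 19}.
Thus p = 41 disproves the claim, and no smaller p works.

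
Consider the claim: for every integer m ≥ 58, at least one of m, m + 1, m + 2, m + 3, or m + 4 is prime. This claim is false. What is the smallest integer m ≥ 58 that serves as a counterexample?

We need the least integer m ≥ 58 for which m, m + 1, m + 2, m + 3, m + 4 are all composite.
The first 4 eligible values, up to m = 61, all satisfy the conclusion.
m = 62: 62 = 2 × 31; 63 = 3 × 21; 64 = 2 × 32; 65 = 5 × 13; 66 = 2 × 33 — all composite.
Thus m = 62 disproves the claim, and no smaller m works.

m = 62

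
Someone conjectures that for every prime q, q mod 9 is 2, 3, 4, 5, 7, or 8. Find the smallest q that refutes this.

A counterexample is any prime q such that the claim fails; we check each in order.
For q = 2, 3, 5, 7, 11, 13, 17 the conclusion holds.
q = 19: 19 mod 9 = 1 — not in {2, 3, 4, 5, 7, 8}.
Hence q = 19 is a counterexample.

q = 19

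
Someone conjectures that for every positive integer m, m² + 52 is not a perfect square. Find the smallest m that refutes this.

We need the least positive integer m for which m² + 52 is a perfect square.
The first 11 eligible values, up to m = 11, all satisfy the conclusion.
m = 12: 12² + 52 = 196 = 14², a perfect square.

m = 12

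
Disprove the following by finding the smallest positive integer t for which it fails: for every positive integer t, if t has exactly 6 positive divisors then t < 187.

We need the least positive integer t for which t has exactly 6 positive divisors but the claim fails.
For t = 12, 18, 20, 28, …, 171, 172, 175 the conclusion holds.
t = 188: τ(188) = 6; 188 ≥ 187.
Thus t = 188 disproves the claim, and no smaller t works.

t = 188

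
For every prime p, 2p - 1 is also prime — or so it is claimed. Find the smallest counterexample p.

p = 5

We need the least prime p for which 2p - 1 is not prime.
p = 2: 2p - 1 = 3, prime.
p = 3: 2p - 1 = 5, prime.
p = 5: 2p - 1 = 9 = 3 × 3, not prime.
Hence p = 5 is a counterexample.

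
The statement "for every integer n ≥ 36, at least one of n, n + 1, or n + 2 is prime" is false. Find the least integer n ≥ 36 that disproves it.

A counterexample is any integer n ≥ 36 such that n, n + 1, n + 2 are all composite; we check each in order.
n = 36: 37 is prime.
n = 37: 37 is prime.
n = 38: 38 = 2 × 19; 39 = 3 × 13; 40 = 2 × 20 — all composite.
Thus n = 38 disproves the claim, and no smaller n works.

n = 38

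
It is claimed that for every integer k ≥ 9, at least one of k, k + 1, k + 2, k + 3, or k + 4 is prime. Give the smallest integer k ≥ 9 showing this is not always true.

k = 24

We need the least integer k ≥ 9 for which k, k + 1, k + 2, k + 3, k + 4 are all composite.
The first 15 eligible values, up to k = 23, all satisfy the conclusion.
k = 24: 24 = 2 × 12; 25 = 5 × 5; 26 = 2 × 13; 27 = 3 × 9; 28 = 2 × 14 — all composite.
Hence k = 24 is a counterexample.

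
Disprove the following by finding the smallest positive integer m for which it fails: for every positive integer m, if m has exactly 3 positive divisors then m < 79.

m = 121

The first 4 eligible values, up to m = 49, all satisfy the conclusion.
m = 121: τ(121) = 3; 121 ≥ 79.
Thus m = 121 disproves the claim, and no smaller m works.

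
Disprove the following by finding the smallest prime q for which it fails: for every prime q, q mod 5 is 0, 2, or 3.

q = 11

For q = 2, 3, 5, 7 the conclusion holds.
q = 11: 11 mod 5 = 1 — not in {0, 2, 3}.
So q = 11 is the smallest counterexample.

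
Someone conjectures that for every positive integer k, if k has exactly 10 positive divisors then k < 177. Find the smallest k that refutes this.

k = 208

We need the least positive integer k for which k has exactly 10 positive divisors but the claim fails.
k = 48: τ(48) = 10; 48 < 177.
k = 80: τ(80) = 10; 80 < 177.
k = 112: τ(112) = 10; 112 < 177.
k = 162: τ(162) = 10; 162 < 177.
k = 176: τ(176) = 10; 176 < 177.
k = 208: τ(208) = 10; 208 ≥ 177.
So k = 208 is the smallest counterexample.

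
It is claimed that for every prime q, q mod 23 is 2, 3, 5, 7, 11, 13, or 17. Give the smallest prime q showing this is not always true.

We need the least prime q for which the claim fails.
For q = 2, 3, 5, 7, 11, 13, 17 the conclusion holds.
q = 19: 19 mod 23 = 19 — not in {2, 3, 5, 7, 11, 13, 17}.
Thus q = 19 disproves the claim, and no smaller q works.

q = 19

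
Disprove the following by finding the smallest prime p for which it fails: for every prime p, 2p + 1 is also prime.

p = 2: 2p + 1 = 5, prime.
p = 3: 2p + 1 = 7, prime.
p = 5: 2p + 1 = 11, prime.
p = 7: 2p + 1 = 15 = 3 × 5, not prime.

p = 7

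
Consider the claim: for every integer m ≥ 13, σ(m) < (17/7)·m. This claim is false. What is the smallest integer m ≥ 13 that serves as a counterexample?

m = 24

Check each integer m ≥ 13 in order until the claim fails.
For m = 13, 14, 15, 16, …, 21, 22, 23 the conclusion holds.
m = 24: σ(24) = 60; 60 ≥ 408/7.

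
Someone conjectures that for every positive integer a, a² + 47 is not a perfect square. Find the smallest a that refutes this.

a = 23

A counterexample is any positive integer a such that a² + 47 is a perfect square; we check each in order.
For a = 1, 2, 3, 4, …, 20, 21, 22 the conclusion holds.
a = 23: 23² + 47 = 576 = 24², a perfect square.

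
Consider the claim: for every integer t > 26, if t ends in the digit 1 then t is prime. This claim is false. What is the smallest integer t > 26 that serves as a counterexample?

t = 31: 31 ends in 1 and is prime.
t = 41: 41 ends in 1 and is prime.
t = 51: 51 ends in 1; 51 = 3 × 17, composite.
So t = 51 is the smallest counterexample.

t = 51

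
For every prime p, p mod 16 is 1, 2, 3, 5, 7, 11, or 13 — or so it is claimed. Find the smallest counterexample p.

p = 31

A counterexample is any prime p such that the claim fails; we check each in order.
The first 10 eligible values, up to p = 29, all satisfy the conclusion.
p = 31: 31 mod 16 = 15 — not in {1, 2, 3, 5, 7, 11, 13}.
Thus p = 31 disproves the claim, and no smaller p works.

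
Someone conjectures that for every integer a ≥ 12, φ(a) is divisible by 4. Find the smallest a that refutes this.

A counterexample is any integer a ≥ 12 such that φ(a) is not divisible by 4; we check each in order.
a = 12: φ(12) = 4; 4 mod 4 = 0.
a = 13: φ(13) = 12; 12 mod 4 = 0.
a = 14: φ(14) = 6; 6 mod 4 = 2.
So a = 14 is the smallest counterexample.

a = 14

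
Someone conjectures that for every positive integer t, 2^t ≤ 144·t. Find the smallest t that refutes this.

t = 11

The first 10 eligible values, up to t = 10, all satisfy the conclusion.
t = 11: 2^t = 2048 and 144·t = 1584, so 2048 > 1584.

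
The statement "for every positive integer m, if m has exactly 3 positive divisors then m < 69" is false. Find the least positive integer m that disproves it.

We need the least positive integer m for which m has exactly 3 positive divisors but the claim fails.
For m = 4, 9, 25, 49 the conclusion holds.
m = 121: τ(121) = 3; 121 ≥ 69.

m = 121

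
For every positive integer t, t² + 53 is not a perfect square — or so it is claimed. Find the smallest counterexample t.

We need the least positive integer t for which t² + 53 is a perfect square.
For t = 1, 2, 3, 4, …, 23, 24, 25 the conclusion holds.
t = 26: 26² + 53 = 729 = 27², a perfect square.
Hence t = 26 is a counterexample.

t = 26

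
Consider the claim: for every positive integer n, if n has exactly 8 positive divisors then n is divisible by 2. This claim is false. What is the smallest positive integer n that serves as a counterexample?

n = 105

We need the least positive integer n for which n has exactly 8 positive divisors but n is not divisible by 2.
For n = 24, 30, 40, 42, …, 88, 102, 104 the conclusion holds.
n = 105: τ(105) = 8; 105 mod 2 = 1.
Thus n = 105 disproves the claim, and no smaller n works.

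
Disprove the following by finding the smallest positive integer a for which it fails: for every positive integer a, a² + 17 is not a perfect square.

a = 8

A counterexample is any positive integer a such that a² + 17 is a perfect square; we check each in order.
For a = 1, 2, 3, 4, 5, 6, 7 the conclusion holds.
a = 8: 8² + 17 = 81 = 9², a perfect square.
Hence a = 8 is a counterexample.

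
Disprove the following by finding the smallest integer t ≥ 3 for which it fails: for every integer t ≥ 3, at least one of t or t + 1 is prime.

t = 8

We need the least integer t ≥ 3 for which t, t + 1 are both composite.
The first 5 eligible values, up to t = 7, all satisfy the conclusion.
t = 8: 8 = 2 × 4; 9 = 3 × 3 — both composite.
Hence t = 8 is a counterexample.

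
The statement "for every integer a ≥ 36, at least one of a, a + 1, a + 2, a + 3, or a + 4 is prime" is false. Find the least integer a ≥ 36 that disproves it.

a = 48

A counterexample is any integer a ≥ 36 such that a, a + 1, a + 2, a + 3, a + 4 are all composite; we check each in order.
The first 12 eligible values, up to a = 47, all satisfy the conclusion.
a = 48: 48 = 2 × 24; 49 = 7 × 7; 50 = 2 × 25; 51 = 3 × 17; 52 = 2 × 26 — all composite.
So a = 48 is the smallest counterexample.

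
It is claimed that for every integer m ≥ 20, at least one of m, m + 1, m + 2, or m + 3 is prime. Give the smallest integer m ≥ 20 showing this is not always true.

m = 24

We need the least integer m ≥ 20 for which m, m + 1, m + 2, m + 3 are all composite.
m = 20: 23 is prime.
m = 21: 23 is prime.
m = 22: 23 is prime.
m = 23: 23 is prime.
m = 24: 24 = 2 × 12; 25 = 5 × 5; 26 = 2 × 13; 27 = 3 × 9 — all composite.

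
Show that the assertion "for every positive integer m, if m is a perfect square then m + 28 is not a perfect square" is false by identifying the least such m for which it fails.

m = 36

A counterexample is any positive integer m such that m is a perfect square but m + 28 is a perfect square; we check each in order.
The first 5 eligible values, up to m = 25, all satisfy the conclusion.
m = 36: 36 = 6² and 36 + 28 = 64 = 8².
Thus m = 36 disproves the claim, and no smaller m works.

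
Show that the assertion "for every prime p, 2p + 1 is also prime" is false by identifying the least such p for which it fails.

p = 7

Check each prime p in order until 2p + 1 is not prime.
For p = 2, 3, 5 the conclusion holds.
p = 7: 2p + 1 = 15 = 3 × 5, not prime.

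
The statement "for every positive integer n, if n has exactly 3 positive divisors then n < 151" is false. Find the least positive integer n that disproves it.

n = 169

A counterexample is any positive integer n such that n has exactly 3 positive divisors but the claim fails; we check each in order.
For n = 4, 9, 25, 49, 121 the conclusion holds.
n = 169: τ(169) = 3; 169 ≥ 151.
So n = 169 is the smallest counterexample.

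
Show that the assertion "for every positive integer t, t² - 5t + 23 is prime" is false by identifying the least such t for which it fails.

t = 19

For t = 1, 2, 3, 4, …, 16, 17, 18 the conclusion holds.
t = 19: t² - 5t + 23 = 289 = 17 × 17, composite.
So t = 19 is the smallest counterexample.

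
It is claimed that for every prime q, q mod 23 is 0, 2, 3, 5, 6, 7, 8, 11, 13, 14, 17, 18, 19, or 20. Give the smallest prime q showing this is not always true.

q = 47

For q = 2, 3, 5, 7, …, 37, 41, 43 the conclusion holds.
q = 47: 47 mod 23 = 1 — not in {0, 2, 3, 5, 6, 7, 8, 11, 13, 14, 17, 18, 19, 20}.
So q = 47 is the smallest counterexample.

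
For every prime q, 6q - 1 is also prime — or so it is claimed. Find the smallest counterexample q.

A counterexample is any prime q such that 6q - 1 is not prime; we check each in order.
q = 2: 6q - 1 = 11, prime.
q = 3: 6q - 1 = 17, prime.
q = 5: 6q - 1 = 29, prime.
q = 7: 6q - 1 = 41, prime.
q = 11: 6q - 1 = 65 = 5 × 13, not prime.

q = 11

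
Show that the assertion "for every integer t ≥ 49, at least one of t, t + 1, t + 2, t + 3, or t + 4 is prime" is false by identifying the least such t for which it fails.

t = 54

Check each integer t ≥ 49 in order until t, t + 1, t + 2, t + 3, t + 4 are all composite.
For t = 49, 50, 51, 52, 53 the conclusion holds.
t = 54: 54 = 2 × 27; 55 = 5 × 11; 56 = 2 × 28; 57 = 3 × 19; 58 = 2 × 29 — all composite.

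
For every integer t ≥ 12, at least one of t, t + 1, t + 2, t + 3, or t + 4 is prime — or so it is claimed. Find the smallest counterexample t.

t = 24

Check each integer t ≥ 12 in order until t, t + 1, t + 2, t + 3, t + 4 are all composite.
For t = 12, 13, 14, 15, …, 21, 22, 23 the conclusion holds.
t = 24: 24 = 2 × 12; 25 = 5 × 5; 26 = 2 × 13; 27 = 3 × 9; 28 = 2 × 14 — all composite.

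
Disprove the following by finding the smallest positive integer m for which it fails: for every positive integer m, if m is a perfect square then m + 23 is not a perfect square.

m = 121

For m = 1, 4, 9, 16, 25, 36, 49, 64, 81, 100 the conclusion holds.
m = 121: 121 = 11² and 121 + 23 = 144 = 12².
So m = 121 is the smallest counterexample.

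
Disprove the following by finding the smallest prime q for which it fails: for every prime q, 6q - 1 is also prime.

A counterexample is any prime q such that 6q - 1 is not prime; we check each in order.
q = 2: 6q - 1 = 11, prime.
q = 3: 6q - 1 = 17, prime.
q = 5: 6q - 1 = 29, prime.
q = 7: 6q - 1 = 41, prime.
q = 11: 6q - 1 = 65 = 5 × 13, not prime.

q = 11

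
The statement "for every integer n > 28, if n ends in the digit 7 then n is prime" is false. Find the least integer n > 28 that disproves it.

For n = 37, 47 the conclusion holds.
n = 57: 57 ends in 7; 57 = 3 × 19, composite.

n = 57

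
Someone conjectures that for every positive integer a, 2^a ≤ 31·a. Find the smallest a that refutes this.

a = 8

Check each positive integer a in order until 2^a > 31·a.
For a = 1, 2, 3, 4, 5, 6, 7 the conclusion holds.
a = 8: 2^a = 256 and 31·a = 248, so 256 > 248.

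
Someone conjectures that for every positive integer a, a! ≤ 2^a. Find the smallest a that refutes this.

a = 1: a! = 1 and 2^a = 2, so 1 ≤ 2.
a = 2: a! = 2 and 2^a = 4, so 2 ≤ 4.
a = 3: a! = 6 and 2^a = 8, so 6 ≤ 8.
a = 4: a! = 24 and 2^a = 16, so 24 > 16.
Hence a = 4 is a counterexample.

a = 4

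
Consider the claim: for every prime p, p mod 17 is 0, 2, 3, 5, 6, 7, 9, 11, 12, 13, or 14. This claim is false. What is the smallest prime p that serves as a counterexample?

p = 59

For p = 2, 3, 5, 7, …, 43, 47, 53 the conclusion holds.
p = 59: 59 mod 17 = 8 — not in {0, 2, 3, 5, 6, 7, 9, 11, 12, 13, 14}.
So p = 59 is the smallest counterexample.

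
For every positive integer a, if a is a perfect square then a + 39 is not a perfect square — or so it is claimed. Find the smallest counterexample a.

a = 1: 1 + 39 = 40, not a perfect square.
a = 4: 4 + 39 = 43, not a perfect square.
a = 9: 9 + 39 = 48, not a perfect square.
a = 16: 16 + 39 = 55, not a perfect square.
a = 25: 25 = 5² and 25 + 39 = 64 = 8².

a = 25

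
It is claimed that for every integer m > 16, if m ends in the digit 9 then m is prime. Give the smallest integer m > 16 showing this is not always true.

m = 39

We need the least integer m > 16 for which m ends in the digit 9 but m is not prime.
m = 19: 19 ends in 9 and is prime.
m = 29: 29 ends in 9 and is prime.
m = 39: 39 ends in 9; 39 = 3 × 13, composite.
Hence m = 39 is a counterexample.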